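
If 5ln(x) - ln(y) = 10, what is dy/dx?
Apply d/dx to both sides, remembering that y depends on x. Each occurrence of y therefore brings in a y' = dy/dx via the chain rule.

With F(x, y) equal to the left-hand side minus the right, differentiate F term by term:
  d/dx[5ln(x)] = 5/x
  d/dx[-ln(y)] = -y'/y
  d/dx[-10] = 0
Adding these up, d/dx[F] = 0 becomes
  (5/x) + (-1/y)·y' = 0,
so isolating y',
  dy/dx = -(5/x)/(-1/y) = 5y/x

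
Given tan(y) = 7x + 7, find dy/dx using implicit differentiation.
Take d/dx of both sides. Since y is implicitly a function of x, the chain rule attaches a y' = dy/dx factor whenever we differentiate through y.

Set F(x, y) = (left side) − (right side), so the curve is F = 0. Differentiating each term of F:
  d/dx[-7x] = -7
  d/dx[tan(y)] = y'(tan(y)^2 + 1)
  d/dx[-7] = 0

Collecting, the y'-free part is the partial derivative in x and the y' coefficient is the partial derivative in y:
  ∂F/∂x = -7
  ∂F/∂y = tan(y)^2 + 1

so d/dx[F(x, y(x))] = ∂F/∂x + (∂F/∂y)·y' = 0. Rearranging,
  dy/dx = -(∂F/∂x)/(∂F/∂y) = -(-7)/(tan(y)^2 + 1) = 7cos(y)^2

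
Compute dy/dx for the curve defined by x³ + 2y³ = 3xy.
Take d/dx of both sides. Since y is implicitly a function of x, the chain rule attaches a y' = dy/dx factor whenever we differentiate through y.

Set F(x, y) = (left side) − (right side), so the curve is F = 0. Differentiating each term of F:
  d/dx[x^3] = 3x^2
  d/dx[-3xy] = -3x·y' - 3y
  d/dx[2y^3] = 6y^2·y'

Collecting, the y'-free part is the partial derivative in x and the y' coefficient is the partial derivative in y:
  ∂F/∂x = 3x^2 - 3y
  ∂F/∂y = -3x + 6y^2

so d/dx[F(x, y(x))] = ∂F/∂x + (∂F/∂y)·y' = 0. Rearranging,
  dy/dx = -(∂F/∂x)/(∂F/∂y) = -(3x^2 - 3y)/(-3x + 6y^2) = (x^2 - y)/(x - 2y^2)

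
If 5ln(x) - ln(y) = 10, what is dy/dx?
Take d/dx of both sides. Since y is implicitly a function of x, the chain rule attaches a y' = dy/dx factor whenever we differentiate through y.

Set F(x, y) = (left side) − (right side), so the curve is F = 0. Differentiating each term of F:
  d/dx[5ln(x)] = 5/x
  d/dx[-ln(y)] = -y'/y
  d/dx[-10] = 0

Collecting, the y'-free part is the partial derivative in x and the y' coefficient is the partial derivative in y:
  ∂F/∂x = 5/x
  ∂F/∂y = -1/y

so d/dx[F(x, y(x))] = ∂F/∂x + (∂F/∂y)·y' = 0. Rearranging,
  dy/dx = -(∂F/∂x)/(∂F/∂y) = -(5/x)/(-1/y) = 5y/x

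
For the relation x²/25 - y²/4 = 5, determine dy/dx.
Apply d/dx to both sides, remembering that y depends on x. Each occurrence of y therefore brings in a y' = dy/dx via the chain rule.

With F(x, y) equal to the left-hand side minus the right, differentiate F term by term:
  d/dx[x^2/25] = 2x/25
  d/dx[-y^2/4] = -y·y'/2
  d/dx[-5] = 0
Adding these up, d/dx[F] = 0 becomes
  (2x/25) + (-y/2)·y' = 0,
so isolating y',
  dy/dx = -(2x/25)/(-y/2) = 4x/(25y)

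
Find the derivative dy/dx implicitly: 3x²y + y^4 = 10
Differentiate the relation implicitly: treat y = y(x) and apply the chain rule, so every y-derivative picks up a y' = dy/dx factor.

With everything moved to the left-hand side, differentiate term by term:
  d/dx[3x^2y] = 3x^2·y' + 6xy
  d/dx[y^4] = 4y^3·y'
  d/dx[-10] = 0

Separating the contributions that come from x directly and those that come through y:
  without y':      6xy
  multiplying y':  3x^2 + 4y^3

so (6xy) + (3x^2 + 4y^3)·y' = 0, and therefore
  dy/dx = -(6xy)/(3x^2 + 4y^3) = -6xy/(3x^2 + 4y^3)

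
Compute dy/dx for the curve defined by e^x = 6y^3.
Differentiate the relation implicitly: treat y = y(x) and apply the chain rule, so every y-derivative picks up a y' = dy/dx factor.

With everything moved to the left-hand side, differentiate term by term:
  d/dx[-6y^3] = -18y^2·y'
  d/dx[e^(x)] = e^(x)

Separating the contributions that come from x directly and those that come through y:
  without y':      e^(x)
  multiplying y':  -18y^2

so (e^(x)) + (-18y^2)·y' = 0, and therefore
  dy/dx = -(e^(x))/(-18y^2) = e^(x)/(18y^2)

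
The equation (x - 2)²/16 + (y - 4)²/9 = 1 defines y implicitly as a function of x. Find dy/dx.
Differentiate the relation implicitly: treat y = y(x) and apply the chain rule, so every y-derivative picks up a y' = dy/dx factor.

With everything moved to the left-hand side, differentiate term by term:
  d/dx[(x - 2)^2/16] = x/8 - 1/4
  d/dx[(y - 4)^2/9] = 2·y'(y - 4)/9
  d/dx[-1] = 0

Separating the contributions that come from x directly and those that come through y:
  without y':      x/8 - 1/4
  multiplying y':  2y/9 - 8/9

so (x/8 - 1/4) + (2y/9 - 8/9)·y' = 0, and therefore
  dy/dx = -(x/8 - 1/4)/(2y/9 - 8/9)
        = -((x - 2)/8)/(2(y - 4)/9) = 9(2 - x)/(16(y - 4))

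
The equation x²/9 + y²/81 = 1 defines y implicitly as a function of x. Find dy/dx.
Take d/dx of both sides. Since y is implicitly a function of x, the chain rule attaches a y' = dy/dx factor whenever we differentiate through y.

Set F(x, y) = (left side) − (right side), so the curve is F = 0. Differentiating each term of F:
  d/dx[x^2/9] = 2x/9
  d/dx[y^2/81] = 2y·y'/81
  d/dx[-1] = 0

Collecting, the y'-free part is the partial derivative in x and the y' coefficient is the partial derivative in y:
  ∂F/∂x = 2x/9
  ∂F/∂y = 2y/81

so d/dx[F(x, y(x))] = ∂F/∂x + (∂F/∂y)·y' = 0. Rearranging,
  dy/dx = -(∂F/∂x)/(∂F/∂y) = -(2x/9)/(2y/81) = -9x/y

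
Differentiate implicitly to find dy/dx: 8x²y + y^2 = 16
Differentiate both sides with respect to x, treating y as y(x). By the chain rule, any term containing y contributes a factor of y' = dy/dx when we differentiate it.

Move every term to one side and write the relation as F(x, y) = 0. Term by term,
  d/dx[8x^2y] = 8x^2·y' + 16xy
  d/dx[y^2] = 2y·y'
  d/dx[-16] = 0

The pieces without y' make up ∂F/∂x and the coefficient of y' is ∂F/∂y:
  ∂F/∂x = 16xy,
  ∂F/∂y = 8x^2 + 2y.

Since d/dx[F] = ∂F/∂x + (∂F/∂y)·y' = 0, solve for y':
  (∂F/∂y)·y' = -∂F/∂x
  dy/dx = -(∂F/∂x)/(∂F/∂y) = -(16xy)/(8x^2 + 2y) = -8xy/(4x^2 + y)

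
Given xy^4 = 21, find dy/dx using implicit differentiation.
Take d/dx of both sides. Since y is implicitly a function of x, the chain rule attaches a y' = dy/dx factor whenever we differentiate through y.

Set F(x, y) = (left side) − (right side), so the curve is F = 0. Differentiating each term of F:
  d/dx[xy^4] = 4xy^3·y' + y^4
  d/dx[-21] = 0

Collecting, the y'-free part is the partial derivative in x and the y' coefficient is the partial derivative in y:
  ∂F/∂x = y^4
  ∂F/∂y = 4xy^3

so d/dx[F(x, y(x))] = ∂F/∂x + (∂F/∂y)·y' = 0. Rearranging,
  dy/dx = -(∂F/∂x)/(∂F/∂y) = -(y^4)/(4xy^3) = -y/(4x)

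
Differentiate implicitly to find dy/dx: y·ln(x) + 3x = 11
Differentiate the relation implicitly: treat y = y(x) and apply the chain rule, so every y-derivative picks up a y' = dy/dx factor.

With everything moved to the left-hand side, differentiate term by term:
  d/dx[3x] = 3
  d/dx[y·ln(x)] = y'·ln(x) + y/x
  d/dx[-11] = 0

Separating the contributions that come from x directly and those that come through y:
  without y':      3 + y/x
  multiplying y':  ln(x)

so (3 + y/x) + (ln(x))·y' = 0, and therefore
  dy/dx = -(3 + y/x)/(ln(x))
        = -((3x + y)/x)/(ln(x)) = (-3x - y)/(x·ln(x))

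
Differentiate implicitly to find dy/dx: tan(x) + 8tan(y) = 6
Differentiate both sides with respect to x, treating y as y(x). By the chain rule, any term containing y contributes a factor of y' = dy/dx when we differentiate it.

Move every term to one side and write the relation as F(x, y) = 0. Term by term,
  d/dx[tan(x)] = tan(x)^2 + 1
  d/dx[8tan(y)] = 8·y'(tan(y)^2 + 1)
  d/dx[-6] = 0

The pieces without y' make up ∂F/∂x and the coefficient of y' is ∂F/∂y:
  ∂F/∂x = tan(x)^2 + 1,
  ∂F/∂y = 8tan(y)^2 + 8.

Since d/dx[F] = ∂F/∂x + (∂F/∂y)·y' = 0, solve for y':
  (∂F/∂y)·y' = -∂F/∂x
  dy/dx = -(∂F/∂x)/(∂F/∂y) = -(tan(x)^2 + 1)/(8tan(y)^2 + 8) = -cos(y)^2/(8cos(x)^2)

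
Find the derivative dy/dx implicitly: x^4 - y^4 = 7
Differentiate the relation implicitly: treat y = y(x) and apply the chain rule, so every y-derivative picks up a y' = dy/dx factor.

With everything moved to the left-hand side, differentiate term by term:
  d/dx[x^4] = 4x^3
  d/dx[-y^4] = -4y^3·y'
  d/dx[-7] = 0

Separating the contributions that come from x directly and those that come through y:
  without y':      4x^3
  multiplying y':  -4y^3

so (4x^3) + (-4y^3)·y' = 0, and therefore
  dy/dx = -(4x^3)/(-4y^3) = x^3/y^3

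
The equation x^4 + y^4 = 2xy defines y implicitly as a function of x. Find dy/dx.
Apply d/dx to both sides, remembering that y depends on x. Each occurrence of y therefore brings in a y' = dy/dx via the chain rule.

With F(x, y) equal to the left-hand side minus the right, differentiate F term by term:
  d/dx[x^4] = 4x^3
  d/dx[-2xy] = -2x·y' - 2y
  d/dx[y^4] = 4y^3·y'
Adding these up, d/dx[F] = 0 becomes
  (4x^3 - 2y) + (-2x + 4y^3)·y' = 0,
so isolating y',
  dy/dx = -(4x^3 - 2y)/(-2x + 4y^3) = (2x^3 - y)/(x - 2y^3)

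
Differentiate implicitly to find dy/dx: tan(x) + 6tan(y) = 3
Differentiate the relation implicitly: treat y = y(x) and apply the chain rule, so every y-derivative picks up a y' = dy/dx factor.

With everything moved to the left-hand side, differentiate term by term:
  d/dx[tan(x)] = tan(x)^2 + 1
  d/dx[6tan(y)] = 6·y'(tan(y)^2 + 1)
  d/dx[-3] = 0

Separating the contributions that come from x directly and those that come through y:
  without y':      tan(x)^2 + 1
  multiplying y':  6tan(y)^2 + 6

so (tan(x)^2 + 1) + (6tan(y)^2 + 6)·y' = 0, and therefore
  dy/dx = -(tan(x)^2 + 1)/(6tan(y)^2 + 6) = -cos(y)^2/(6cos(x)^2)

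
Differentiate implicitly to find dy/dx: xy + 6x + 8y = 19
Take d/dx of both sides. Since y is implicitly a function of x, the chain rule attaches a y' = dy/dx factor whenever we differentiate through y.

Set F(x, y) = (left side) − (right side), so the curve is F = 0. Differentiating each term of F:
  d/dx[xy] = x·y' + y
  d/dx[6x] = 6
  d/dx[8y] = 8·y'
  d/dx[-19] = 0

Collecting, the y'-free part is the partial derivative in x and the y' coefficient is the partial derivative in y:
  ∂F/∂x = y + 6
  ∂F/∂y = x + 8

so d/dx[F(x, y(x))] = ∂F/∂x + (∂F/∂y)·y' = 0. Rearranging,
  dy/dx = -(∂F/∂x)/(∂F/∂y) = -(y + 6)/(x + 8) = (-y - 6)/(x + 8)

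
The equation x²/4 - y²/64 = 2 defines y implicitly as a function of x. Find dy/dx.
Take d/dx of both sides. Since y is implicitly a function of x, the chain rule attaches a y' = dy/dx factor whenever we differentiate through y.

Set F(x, y) = (left side) − (right side), so the curve is F = 0. Differentiating each term of F:
  d/dx[x^2/4] = x/2
  d/dx[-y^2/64] = -y·y'/32
  d/dx[-2] = 0

Collecting, the y'-free part is the partial derivative in x and the y' coefficient is the partial derivative in y:
  ∂F/∂x = x/2
  ∂F/∂y = -y/32

so d/dx[F(x, y(x))] = ∂F/∂x + (∂F/∂y)·y' = 0. Rearranging,
  dy/dx = -(∂F/∂x)/(∂F/∂y) = -(x/2)/(-y/32) = 16x/y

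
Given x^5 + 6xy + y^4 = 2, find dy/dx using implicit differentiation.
Differentiate the relation implicitly: treat y = y(x) and apply the chain rule, so every y-derivative picks up a y' = dy/dx factor.

With everything moved to the left-hand side, differentiate term by term:
  d/dx[x^5] = 5x^4
  d/dx[6xy] = 6x·y' + 6y
  d/dx[y^4] = 4y^3·y'
  d/dx[-2] = 0

Separating the contributions that come from x directly and those that come through y:
  without y':      5x^4 + 6y
  multiplying y':  6x + 4y^3

so (5x^4 + 6y) + (6x + 4y^3)·y' = 0, and therefore
  dy/dx = -(5x^4 + 6y)/(6x + 4y^3) = (-5x^4 - 6y)/(2(3x + 2y^3))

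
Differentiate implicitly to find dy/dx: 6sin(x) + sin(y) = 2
Apply d/dx to both sides, remembering that y depends on x. Each occurrence of y therefore brings in a y' = dy/dx via the chain rule.

With F(x, y) equal to the left-hand side minus the right, differentiate F term by term:
  d/dx[6sin(x)] = 6cos(x)
  d/dx[sin(y)] = y'·cos(y)
  d/dx[-2] = 0
Adding these up, d/dx[F] = 0 becomes
  (6cos(x)) + (cos(y))·y' = 0,
so isolating y',
  dy/dx = -(6cos(x))/(cos(y)) = -6cos(x)/cos(y)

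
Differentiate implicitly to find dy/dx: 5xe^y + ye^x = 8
Take d/dx of both sides. Since y is implicitly a function of x, the chain rule attaches a y' = dy/dx factor whenever we differentiate through y.

Set F(x, y) = (left side) − (right side), so the curve is F = 0. Differentiating each term of F:
  d/dx[5x·e^(y)] = 5x·y'·e^(y) + 5e^(y)
  d/dx[y·e^(x)] = y·e^(x) + y'·e^(x)
  d/dx[-8] = 0

Collecting, the y'-free part is the partial derivative in x and the y' coefficient is the partial derivative in y:
  ∂F/∂x = y·e^(x) + 5e^(y)
  ∂F/∂y = 5x·e^(y) + e^(x)

so d/dx[F(x, y(x))] = ∂F/∂x + (∂F/∂y)·y' = 0. Rearranging,
  dy/dx = -(∂F/∂x)/(∂F/∂y) = -(y·e^(x) + 5e^(y))/(5x·e^(y) + e^(x)) = (-y·e^(x) - 5e^(y))/(5x·e^(y) + e^(x))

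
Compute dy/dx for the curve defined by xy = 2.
Apply d/dx to both sides, remembering that y depends on x. Each occurrence of y therefore brings in a y' = dy/dx via the chain rule.

With F(x, y) equal to the left-hand side minus the right, differentiate F term by term:
  d/dx[xy] = x·y' + y
  d/dx[-2] = 0
Adding these up, d/dx[F] = 0 becomes
  (y) + (x)·y' = 0,
so isolating y',
  dy/dx = -(y)/(x) = -y/x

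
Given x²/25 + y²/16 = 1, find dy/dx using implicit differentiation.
Take d/dx of both sides. Since y is implicitly a function of x, the chain rule attaches a y' = dy/dx factor whenever we differentiate through y.

Set F(x, y) = (left side) − (right side), so the curve is F = 0. Differentiating each term of F:
  d/dx[x^2/25] = 2x/25
  d/dx[y^2/16] = y·y'/8
  d/dx[-1] = 0

Collecting, the y'-free part is the partial derivative in x and the y' coefficient is the partial derivative in y:
  ∂F/∂x = 2x/25
  ∂F/∂y = y/8

so d/dx[F(x, y(x))] = ∂F/∂x + (∂F/∂y)·y' = 0. Rearranging,
  dy/dx = -(∂F/∂x)/(∂F/∂y) = -(2x/25)/(y/8) = -16x/(25y)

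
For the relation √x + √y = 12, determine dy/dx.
Differentiate the relation implicitly: treat y = y(x) and apply the chain rule, so every y-derivative picks up a y' = dy/dx factor.

With everything moved to the left-hand side, differentiate term by term:
  d/dx[√(x)] = 1/(2√(x))
  d/dx[√(y)] = y'/(2√(y))
  d/dx[-12] = 0

Separating the contributions that come from x directly and those that come through y:
  without y':      1/(2√(x))
  multiplying y':  1/(2√(y))

so (1/(2√(x))) + (1/(2√(y)))·y' = 0, and therefore
  dy/dx = -(1/(2√(x)))/(1/(2√(y))) = -√(y)/√(x)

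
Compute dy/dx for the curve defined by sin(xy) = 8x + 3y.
Apply d/dx to both sides, remembering that y depends on x. Each occurrence of y therefore brings in a y' = dy/dx via the chain rule.

With F(x, y) equal to the left-hand side minus the right, differentiate F term by term:
  d/dx[-8x] = -8
  d/dx[-3y] = -3·y'
  d/dx[sin(xy)] = (x·y' + y)·cos(xy)
Adding these up, d/dx[F] = 0 becomes
  (y·cos(xy) - 8) + (x·cos(xy) - 3)·y' = 0,
so isolating y',
  dy/dx = -(y·cos(xy) - 8)/(x·cos(xy) - 3) = (-y·cos(xy) + 8)/(x·cos(xy) - 3)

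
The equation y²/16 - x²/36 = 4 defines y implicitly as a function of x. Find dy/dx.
Take d/dx of both sides. Since y is implicitly a function of x, the chain rule attaches a y' = dy/dx factor whenever we differentiate through y.

Set F(x, y) = (left side) − (right side), so the curve is F = 0. Differentiating each term of F:
  d/dx[-x^2/36] = -x/18
  d/dx[y^2/16] = y·y'/8
  d/dx[-4] = 0

Collecting, the y'-free part is the partial derivative in x and the y' coefficient is the partial derivative in y:
  ∂F/∂x = -x/18
  ∂F/∂y = y/8

so d/dx[F(x, y(x))] = ∂F/∂x + (∂F/∂y)·y' = 0. Rearranging,
  dy/dx = -(∂F/∂x)/(∂F/∂y) = -(-x/18)/(y/8) = 4x/(9y)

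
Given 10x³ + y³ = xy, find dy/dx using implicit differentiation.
Differentiate the relation implicitly: treat y = y(x) and apply the chain rule, so every y-derivative picks up a y' = dy/dx factor.

With everything moved to the left-hand side, differentiate term by term:
  d/dx[10x^3] = 30x^2
  d/dx[-xy] = -x·y' - y
  d/dx[y^3] = 3y^2·y'

Separating the contributions that come from x directly and those that come through y:
  without y':      30x^2 - y
  multiplying y':  -x + 3y^2

so (30x^2 - y) + (-x + 3y^2)·y' = 0, and therefore
  dy/dx = -(30x^2 - y)/(-x + 3y^2) = (30x^2 - y)/(x - 3y^2)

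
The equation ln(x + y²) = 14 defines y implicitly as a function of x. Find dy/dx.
Differentiate the relation implicitly: treat y = y(x) and apply the chain rule, so every y-derivative picks up a y' = dy/dx factor.

With everything moved to the left-hand side, differentiate term by term:
  d/dx[ln(x + y^2)] = (2y·y' + 1)/(x + y^2)
  d/dx[-14] = 0

Separating the contributions that come from x directly and those that come through y:
  without y':      1/(x + y^2)
  multiplying y':  2y/(x + y^2)

so (1/(x + y^2)) + (2y/(x + y^2))·y' = 0, and therefore
  dy/dx = -(1/(x + y^2))/(2y/(x + y^2)) = -1/(2y)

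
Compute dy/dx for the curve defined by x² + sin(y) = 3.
Differentiate the relation implicitly: treat y = y(x) and apply the chain rule, so every y-derivative picks up a y' = dy/dx factor.

With everything moved to the left-hand side, differentiate term by term:
  d/dx[x^2] = 2x
  d/dx[sin(y)] = y'·cos(y)
  d/dx[-3] = 0

Separating the contributions that come from x directly and those that come through y:
  without y':      2x
  multiplying y':  cos(y)

so (2x) + (cos(y))·y' = 0, and therefore
  dy/dx = -(2x)/(cos(y)) = -2x/cos(y)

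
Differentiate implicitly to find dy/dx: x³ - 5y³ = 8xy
Take d/dx of both sides. Since y is implicitly a function of x, the chain rule attaches a y' = dy/dx factor whenever we differentiate through y.

Set F(x, y) = (left side) − (right side), so the curve is F = 0. Differentiating each term of F:
  d/dx[x^3] = 3x^2
  d/dx[-8xy] = -8x·y' - 8y
  d/dx[-5y^3] = -15y^2·y'

Collecting, the y'-free part is the partial derivative in x and the y' coefficient is the partial derivative in y:
  ∂F/∂x = 3x^2 - 8y
  ∂F/∂y = -8x - 15y^2

so d/dx[F(x, y(x))] = ∂F/∂x + (∂F/∂y)·y' = 0. Rearranging,
  dy/dx = -(∂F/∂x)/(∂F/∂y) = -(3x^2 - 8y)/(-8x - 15y^2) = (3x^2 - 8y)/(8x + 15y^2)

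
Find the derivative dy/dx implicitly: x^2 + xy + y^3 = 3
Apply d/dx to both sides, remembering that y depends on x. Each occurrence of y therefore brings in a y' = dy/dx via the chain rule.

With F(x, y) equal to the left-hand side minus the right, differentiate F term by term:
  d/dx[x^2] = 2x
  d/dx[xy] = x·y' + y
  d/dx[y^3] = 3y^2·y'
  d/dx[-3] = 0
Adding these up, d/dx[F] = 0 becomes
  (2x + y) + (x + 3y^2)·y' = 0,
so isolating y',
  dy/dx = -(2x + y)/(x + 3y^2) = (-2x - y)/(x + 3y^2)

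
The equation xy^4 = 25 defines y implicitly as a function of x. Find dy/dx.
Differentiate both sides with respect to x, treating y as y(x). By the chain rule, any term containing y contributes a factor of y' = dy/dx when we differentiate it.

Move every term to one side and write the relation as F(x, y) = 0. Term by term,
  d/dx[xy^4] = 4xy^3·y' + y^4
  d/dx[-25] = 0

The pieces without y' make up ∂F/∂x and the coefficient of y' is ∂F/∂y:
  ∂F/∂x = y^4,
  ∂F/∂y = 4xy^3.

Since d/dx[F] = ∂F/∂x + (∂F/∂y)·y' = 0, solve for y':
  (∂F/∂y)·y' = -∂F/∂x
  dy/dx = -(∂F/∂x)/(∂F/∂y) = -(y^4)/(4xy^3) = -y/(4x)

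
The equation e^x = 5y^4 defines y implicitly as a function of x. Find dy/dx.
Differentiate both sides with respect to x, treating y as y(x). By the chain rule, any term containing y contributes a factor of y' = dy/dx when we differentiate it.

Move every term to one side and write the relation as F(x, y) = 0. Term by term,
  d/dx[-5y^4] = -20y^3·y'
  d/dx[e^(x)] = e^(x)

The pieces without y' make up ∂F/∂x and the coefficient of y' is ∂F/∂y:
  ∂F/∂x = e^(x),
  ∂F/∂y = -20y^3.

Since d/dx[F] = ∂F/∂x + (∂F/∂y)·y' = 0, solve for y':
  (∂F/∂y)·y' = -∂F/∂x
  dy/dx = -(∂F/∂x)/(∂F/∂y) = -(e^(x))/(-20y^3) = e^(x)/(20y^3)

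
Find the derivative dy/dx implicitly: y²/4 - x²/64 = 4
Differentiate the relation implicitly: treat y = y(x) and apply the chain rule, so every y-derivative picks up a y' = dy/dx factor.

With everything moved to the left-hand side, differentiate term by term:
  d/dx[-x^2/64] = -x/32
  d/dx[y^2/4] = y·y'/2
  d/dx[-4] = 0

Separating the contributions that come from x directly and those that come through y:
  without y':      -x/32
  multiplying y':  y/2

so (-x/32) + (y/2)·y' = 0, and therefore
  dy/dx = -(-x/32)/(y/2) = x/(16y)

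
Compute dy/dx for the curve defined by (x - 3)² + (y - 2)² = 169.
Differentiate both sides with respect to x, treating y as y(x). By the chain rule, any term containing y contributes a factor of y' = dy/dx when we differentiate it.

Move every term to one side and write the relation as F(x, y) = 0. Term by term,
  d/dx[(x - 3)^2] = 2x - 6
  d/dx[(y - 2)^2] = 2·y'(y - 2)
  d/dx[-169] = 0

The pieces without y' make up ∂F/∂x and the coefficient of y' is ∂F/∂y:
  ∂F/∂x = 2x - 6,
  ∂F/∂y = 2y - 4.

Since d/dx[F] = ∂F/∂x + (∂F/∂y)·y' = 0, solve for y':
  (∂F/∂y)·y' = -∂F/∂x
  dy/dx = -(∂F/∂x)/(∂F/∂y) = -(2x - 6)/(2y - 4) = (3 - x)/(y - 2)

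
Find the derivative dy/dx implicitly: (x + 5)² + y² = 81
Take d/dx of both sides. Since y is implicitly a function of x, the chain rule attaches a y' = dy/dx factor whenever we differentiate through y.

Set F(x, y) = (left side) − (right side), so the curve is F = 0. Differentiating each term of F:
  d/dx[y^2] = 2y·y'
  d/dx[(x + 5)^2] = 2x + 10
  d/dx[-81] = 0

Collecting, the y'-free part is the partial derivative in x and the y' coefficient is the partial derivative in y:
  ∂F/∂x = 2x + 10
  ∂F/∂y = 2y

so d/dx[F(x, y(x))] = ∂F/∂x + (∂F/∂y)·y' = 0. Rearranging,
  dy/dx = -(∂F/∂x)/(∂F/∂y) = -(2x + 10)/(2y) = (-x - 5)/y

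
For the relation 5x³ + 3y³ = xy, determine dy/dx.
Differentiate the relation implicitly: treat y = y(x) and apply the chain rule, so every y-derivative picks up a y' = dy/dx factor.

With everything moved to the left-hand side, differentiate term by term:
  d/dx[5x^3] = 15x^2
  d/dx[-xy] = -x·y' - y
  d/dx[3y^3] = 9y^2·y'

Separating the contributions that come from x directly and those that come through y:
  without y':      15x^2 - y
  multiplying y':  -x + 9y^2

so (15x^2 - y) + (-x + 9y^2)·y' = 0, and therefore
  dy/dx = -(15x^2 - y)/(-x + 9y^2) = (15x^2 - y)/(x - 9y^2)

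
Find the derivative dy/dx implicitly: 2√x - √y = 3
Apply d/dx to both sides, remembering that y depends on x. Each occurrence of y therefore brings in a y' = dy/dx via the chain rule.

With F(x, y) equal to the left-hand side minus the right, differentiate F term by term:
  d/dx[2√(x)] = 1/√(x)
  d/dx[-√(y)] = -y'/(2√(y))
  d/dx[-3] = 0
Adding these up, d/dx[F] = 0 becomes
  (1/√(x)) + (-1/(2√(y)))·y' = 0,
so isolating y',
  dy/dx = -(1/√(x))/(-1/(2√(y))) = 2√(y)/√(x)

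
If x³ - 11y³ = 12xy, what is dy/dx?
Take d/dx of both sides. Since y is implicitly a function of x, the chain rule attaches a y' = dy/dx factor whenever we differentiate through y.

Set F(x, y) = (left side) − (right side), so the curve is F = 0. Differentiating each term of F:
  d/dx[x^3] = 3x^2
  d/dx[-12xy] = -12x·y' - 12y
  d/dx[-11y^3] = -33y^2·y'

Collecting, the y'-free part is the partial derivative in x and the y' coefficient is the partial derivative in y:
  ∂F/∂x = 3x^2 - 12y
  ∂F/∂y = -12x - 33y^2

so d/dx[F(x, y(x))] = ∂F/∂x + (∂F/∂y)·y' = 0. Rearranging,
  dy/dx = -(∂F/∂x)/(∂F/∂y) = -(3x^2 - 12y)/(-12x - 33y^2) = (x^2 - 4y)/(4x + 11y^2)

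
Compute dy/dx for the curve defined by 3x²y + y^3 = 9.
Differentiate the relation implicitly: treat y = y(x) and apply the chain rule, so every y-derivative picks up a y' = dy/dx factor.

With everything moved to the left-hand side, differentiate term by term:
  d/dx[3x^2y] = 3x^2·y' + 6xy
  d/dx[y^3] = 3y^2·y'
  d/dx[-9] = 0

Separating the contributions that come from x directly and those that come through y:
  without y':      6xy
  multiplying y':  3x^2 + 3y^2

so (6xy) + (3x^2 + 3y^2)·y' = 0, and therefore
  dy/dx = -(6xy)/(3x^2 + 3y^2) = -2xy/(x^2 + y^2)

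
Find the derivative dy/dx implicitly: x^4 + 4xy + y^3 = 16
Apply d/dx to both sides, remembering that y depends on x. Each occurrence of y therefore brings in a y' = dy/dx via the chain rule.

With F(x, y) equal to the left-hand side minus the right, differentiate F term by term:
  d/dx[x^4] = 4x^3
  d/dx[4xy] = 4x·y' + 4y
  d/dx[y^3] = 3y^2·y'
  d/dx[-16] = 0
Adding these up, d/dx[F] = 0 becomes
  (4x^3 + 4y) + (4x + 3y^2)·y' = 0,
so isolating y',
  dy/dx = -(4x^3 + 4y)/(4x + 3y^2) = 4(-x^3 - y)/(4x + 3y^2)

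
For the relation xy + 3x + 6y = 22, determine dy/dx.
Apply d/dx to both sides, remembering that y depends on x. Each occurrence of y therefore brings in a y' = dy/dx via the chain rule.

With F(x, y) equal to the left-hand side minus the right, differentiate F term by term:
  d/dx[xy] = x·y' + y
  d/dx[3x] = 3
  d/dx[6y] = 6·y'
  d/dx[-22] = 0
Adding these up, d/dx[F] = 0 becomes
  (y + 3) + (x + 6)·y' = 0,
so isolating y',
  dy/dx = -(y + 3)/(x + 6) = (-y - 3)/(x + 6)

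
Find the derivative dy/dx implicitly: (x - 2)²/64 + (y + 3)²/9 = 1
Apply d/dx to both sides, remembering that y depends on x. Each occurrence of y therefore brings in a y' = dy/dx via the chain rule.

With F(x, y) equal to the left-hand side minus the right, differentiate F term by term:
  d/dx[(x - 2)^2/64] = x/32 - 1/16
  d/dx[(y + 3)^2/9] = 2·y'(y + 3)/9
  d/dx[-1] = 0
Adding these up, d/dx[F] = 0 becomes
  (x/32 - 1/16) + (2y/9 + 2/3)·y' = 0,
so isolating y',
  dy/dx = -(x/32 - 1/16)/(2y/9 + 2/3)
        = -((x - 2)/32)/(2(y + 3)/9) = 9(2 - x)/(64(y + 3))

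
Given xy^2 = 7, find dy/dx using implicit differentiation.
Apply d/dx to both sides, remembering that y depends on x. Each occurrence of y therefore brings in a y' = dy/dx via the chain rule.

With F(x, y) equal to the left-hand side minus the right, differentiate F term by term:
  d/dx[xy^2] = 2xy·y' + y^2
  d/dx[-7] = 0
Adding these up, d/dx[F] = 0 becomes
  (y^2) + (2xy)·y' = 0,
so isolating y',
  dy/dx = -(y^2)/(2xy) = -y/(2x)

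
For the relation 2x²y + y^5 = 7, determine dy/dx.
Take d/dx of both sides. Since y is implicitly a function of x, the chain rule attaches a y' = dy/dx factor whenever we differentiate through y.

Set F(x, y) = (left side) − (right side), so the curve is F = 0. Differentiating each term of F:
  d/dx[2x^2y] = 2x^2·y' + 4xy
  d/dx[y^5] = 5y^4·y'
  d/dx[-7] = 0

Collecting, the y'-free part is the partial derivative in x and the y' coefficient is the partial derivative in y:
  ∂F/∂x = 4xy
  ∂F/∂y = 2x^2 + 5y^4

so d/dx[F(x, y(x))] = ∂F/∂x + (∂F/∂y)·y' = 0. Rearranging,
  dy/dx = -(∂F/∂x)/(∂F/∂y) = -(4xy)/(2x^2 + 5y^4) = -4xy/(2x^2 + 5y^4)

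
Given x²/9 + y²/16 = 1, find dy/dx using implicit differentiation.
Take d/dx of both sides. Since y is implicitly a function of x, the chain rule attaches a y' = dy/dx factor whenever we differentiate through y.

Set F(x, y) = (left side) − (right side), so the curve is F = 0. Differentiating each term of F:
  d/dx[x^2/9] = 2x/9
  d/dx[y^2/16] = y·y'/8
  d/dx[-1] = 0

Collecting, the y'-free part is the partial derivative in x and the y' coefficient is the partial derivative in y:
  ∂F/∂x = 2x/9
  ∂F/∂y = y/8

so d/dx[F(x, y(x))] = ∂F/∂x + (∂F/∂y)·y' = 0. Rearranging,
  dy/dx = -(∂F/∂x)/(∂F/∂y) = -(2x/9)/(y/8) = -16x/(9y)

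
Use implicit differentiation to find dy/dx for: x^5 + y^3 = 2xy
Differentiate both sides with respect to x, treating y as y(x). By the chain rule, any term containing y contributes a factor of y' = dy/dx when we differentiate it.

Move every term to one side and write the relation as F(x, y) = 0. Term by term,
  d/dx[x^5] = 5x^4
  d/dx[-2xy] = -2x·y' - 2y
  d/dx[y^3] = 3y^2·y'

The pieces without y' make up ∂F/∂x and the coefficient of y' is ∂F/∂y:
  ∂F/∂x = 5x^4 - 2y,
  ∂F/∂y = -2x + 3y^2.

Since d/dx[F] = ∂F/∂x + (∂F/∂y)·y' = 0, solve for y':
  (∂F/∂y)·y' = -∂F/∂x
  dy/dx = -(∂F/∂x)/(∂F/∂y) = -(5x^4 - 2y)/(-2x + 3y^2) = (5x^4 - 2y)/(2x - 3y^2)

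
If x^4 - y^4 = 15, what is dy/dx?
Take d/dx of both sides. Since y is implicitly a function of x, the chain rule attaches a y' = dy/dx factor whenever we differentiate through y.

Set F(x, y) = (left side) − (right side), so the curve is F = 0. Differentiating each term of F:
  d/dx[x^4] = 4x^3
  d/dx[-y^4] = -4y^3·y'
  d/dx[-15] = 0

Collecting, the y'-free part is the partial derivative in x and the y' coefficient is the partial derivative in y:
  ∂F/∂x = 4x^3
  ∂F/∂y = -4y^3

so d/dx[F(x, y(x))] = ∂F/∂x + (∂F/∂y)·y' = 0. Rearranging,
  dy/dx = -(∂F/∂x)/(∂F/∂y) = -(4x^3)/(-4y^3) = x^3/y^3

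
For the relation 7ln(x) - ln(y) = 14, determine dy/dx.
Apply d/dx to both sides, remembering that y depends on x. Each occurrence of y therefore brings in a y' = dy/dx via the chain rule.

With F(x, y) equal to the left-hand side minus the right, differentiate F term by term:
  d/dx[7ln(x)] = 7/x
  d/dx[-ln(y)] = -y'/y
  d/dx[-14] = 0
Adding these up, d/dx[F] = 0 becomes
  (7/x) + (-1/y)·y' = 0,
so isolating y',
  dy/dx = -(7/x)/(-1/y) = 7y/x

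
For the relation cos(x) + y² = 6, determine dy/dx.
Apply d/dx to both sides, remembering that y depends on x. Each occurrence of y therefore brings in a y' = dy/dx via the chain rule.

With F(x, y) equal to the left-hand side minus the right, differentiate F term by term:
  d/dx[y^2] = 2y·y'
  d/dx[cos(x)] = -sin(x)
  d/dx[-6] = 0
Adding these up, d/dx[F] = 0 becomes
  (-sin(x)) + (2y)·y' = 0,
so isolating y',
  dy/dx = -(-sin(x))/(2y) = sin(x)/(2y)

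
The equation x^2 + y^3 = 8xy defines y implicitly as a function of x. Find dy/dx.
Take d/dx of both sides. Since y is implicitly a function of x, the chain rule attaches a y' = dy/dx factor whenever we differentiate through y.

Set F(x, y) = (left side) − (right side), so the curve is F = 0. Differentiating each term of F:
  d/dx[x^2] = 2x
  d/dx[-8xy] = -8x·y' - 8y
  d/dx[y^3] = 3y^2·y'

Collecting, the y'-free part is the partial derivative in x and the y' coefficient is the partial derivative in y:
  ∂F/∂x = 2x - 8y
  ∂F/∂y = -8x + 3y^2

so d/dx[F(x, y(x))] = ∂F/∂x + (∂F/∂y)·y' = 0. Rearranging,
  dy/dx = -(∂F/∂x)/(∂F/∂y) = -(2x - 8y)/(-8x + 3y^2) = 2(x - 4y)/(8x - 3y^2)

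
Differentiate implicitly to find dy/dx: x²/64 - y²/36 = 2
Differentiate the relation implicitly: treat y = y(x) and apply the chain rule, so every y-derivative picks up a y' = dy/dx factor.

With everything moved to the left-hand side, differentiate term by term:
  d/dx[x^2/64] = x/32
  d/dx[-y^2/36] = -y·y'/18
  d/dx[-2] = 0

Separating the contributions that come from x directly and those that come through y:
  without y':      x/32
  multiplying y':  -y/18

so (x/32) + (-y/18)·y' = 0, and therefore
  dy/dx = -(x/32)/(-y/18) = 9x/(16y)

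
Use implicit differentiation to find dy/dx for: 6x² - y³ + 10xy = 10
Take d/dx of both sides. Since y is implicitly a function of x, the chain rule attaches a y' = dy/dx factor whenever we differentiate through y.

Set F(x, y) = (left side) − (right side), so the curve is F = 0. Differentiating each term of F:
  d/dx[6x^2] = 12x
  d/dx[10xy] = 10x·y' + 10y
  d/dx[-y^3] = -3y^2·y'
  d/dx[-10] = 0

Collecting, the y'-free part is the partial derivative in x and the y' coefficient is the partial derivative in y:
  ∂F/∂x = 12x + 10y
  ∂F/∂y = 10x - 3y^2

so d/dx[F(x, y(x))] = ∂F/∂x + (∂F/∂y)·y' = 0. Rearranging,
  dy/dx = -(∂F/∂x)/(∂F/∂y) = -(12x + 10y)/(10x - 3y^2) = 2(-6x - 5y)/(10x - 3y^2)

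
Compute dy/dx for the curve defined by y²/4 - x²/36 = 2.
Apply d/dx to both sides, remembering that y depends on x. Each occurrence of y therefore brings in a y' = dy/dx via the chain rule.

With F(x, y) equal to the left-hand side minus the right, differentiate F term by term:
  d/dx[-x^2/36] = -x/18
  d/dx[y^2/4] = y·y'/2
  d/dx[-2] = 0
Adding these up, d/dx[F] = 0 becomes
  (-x/18) + (y/2)·y' = 0,
so isolating y',
  dy/dx = -(-x/18)/(y/2) = x/(9y)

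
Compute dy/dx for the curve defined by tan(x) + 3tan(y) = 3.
Differentiate both sides with respect to x, treating y as y(x). By the chain rule, any term containing y contributes a factor of y' = dy/dx when we differentiate it.

Move every term to one side and write the relation as F(x, y) = 0. Term by term,
  d/dx[tan(x)] = tan(x)^2 + 1
  d/dx[3tan(y)] = 3·y'(tan(y)^2 + 1)
  d/dx[-3] = 0

The pieces without y' make up ∂F/∂x and the coefficient of y' is ∂F/∂y:
  ∂F/∂x = tan(x)^2 + 1,
  ∂F/∂y = 3tan(y)^2 + 3.

Since d/dx[F] = ∂F/∂x + (∂F/∂y)·y' = 0, solve for y':
  (∂F/∂y)·y' = -∂F/∂x
  dy/dx = -(∂F/∂x)/(∂F/∂y) = -(tan(x)^2 + 1)/(3tan(y)^2 + 3) = -cos(y)^2/(3cos(x)^2)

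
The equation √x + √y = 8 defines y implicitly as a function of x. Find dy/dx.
Apply d/dx to both sides, remembering that y depends on x. Each occurrence of y therefore brings in a y' = dy/dx via the chain rule.

With F(x, y) equal to the left-hand side minus the right, differentiate F term by term:
  d/dx[√(x)] = 1/(2√(x))
  d/dx[√(y)] = y'/(2√(y))
  d/dx[-8] = 0
Adding these up, d/dx[F] = 0 becomes
  (1/(2√(x))) + (1/(2√(y)))·y' = 0,
so isolating y',
  dy/dx = -(1/(2√(x)))/(1/(2√(y))) = -√(y)/√(x)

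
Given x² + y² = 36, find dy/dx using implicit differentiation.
Differentiate the relation implicitly: treat y = y(x) and apply the chain rule, so every y-derivative picks up a y' = dy/dx factor.

With everything moved to the left-hand side, differentiate term by term:
  d/dx[x^2] = 2x
  d/dx[y^2] = 2y·y'
  d/dx[-36] = 0

Separating the contributions that come from x directly and those that come through y:
  without y':      2x
  multiplying y':  2y

so (2x) + (2y)·y' = 0, and therefore
  dy/dx = -(2x)/(2y) = -x/y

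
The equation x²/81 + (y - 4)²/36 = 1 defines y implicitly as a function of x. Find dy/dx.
Differentiate the relation implicitly: treat y = y(x) and apply the chain rule, so every y-derivative picks up a y' = dy/dx factor.

With everything moved to the left-hand side, differentiate term by term:
  d/dx[x^2/81] = 2x/81
  d/dx[(y - 4)^2/36] = y'(y - 4)/18
  d/dx[-1] = 0

Separating the contributions that come from x directly and those that come through y:
  without y':      2x/81
  multiplying y':  y/18 - 2/9

so (2x/81) + (y/18 - 2/9)·y' = 0, and therefore
  dy/dx = -(2x/81)/(y/18 - 2/9)
        = -(2x/81)/((y - 4)/18) = -4x/(9y - 36)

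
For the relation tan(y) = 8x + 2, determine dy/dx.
Take d/dx of both sides. Since y is implicitly a function of x, the chain rule attaches a y' = dy/dx factor whenever we differentiate through y.

Set F(x, y) = (left side) − (right side), so the curve is F = 0. Differentiating each term of F:
  d/dx[-8x] = -8
  d/dx[tan(y)] = y'(tan(y)^2 + 1)
  d/dx[-2] = 0

Collecting, the y'-free part is the partial derivative in x and the y' coefficient is the partial derivative in y:
  ∂F/∂x = -8
  ∂F/∂y = tan(y)^2 + 1

so d/dx[F(x, y(x))] = ∂F/∂x + (∂F/∂y)·y' = 0. Rearranging,
  dy/dx = -(∂F/∂x)/(∂F/∂y) = -(-8)/(tan(y)^2 + 1) = 8cos(y)^2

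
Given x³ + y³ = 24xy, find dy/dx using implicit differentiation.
Differentiate the relation implicitly: treat y = y(x) and apply the chain rule, so every y-derivative picks up a y' = dy/dx factor.

With everything moved to the left-hand side, differentiate term by term:
  d/dx[x^3] = 3x^2
  d/dx[-24xy] = -24x·y' - 24y
  d/dx[y^3] = 3y^2·y'

Separating the contributions that come from x directly and those that come through y:
  without y':      3x^2 - 24y
  multiplying y':  -24x + 3y^2

so (3x^2 - 24y) + (-24x + 3y^2)·y' = 0, and therefore
  dy/dx = -(3x^2 - 24y)/(-24x + 3y^2) = (x^2 - 8y)/(8x - y^2)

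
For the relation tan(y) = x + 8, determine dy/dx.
Apply d/dx to both sides, remembering that y depends on x. Each occurrence of y therefore brings in a y' = dy/dx via the chain rule.

With F(x, y) equal to the left-hand side minus the right, differentiate F term by term:
  d/dx[-x] = -1
  d/dx[tan(y)] = y'(tan(y)^2 + 1)
  d/dx[-8] = 0
Adding these up, d/dx[F] = 0 becomes
  (-1) + (tan(y)^2 + 1)·y' = 0,
so isolating y',
  dy/dx = -(-1)/(tan(y)^2 + 1) = cos(y)^2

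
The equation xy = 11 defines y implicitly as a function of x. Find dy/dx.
Differentiate the relation implicitly: treat y = y(x) and apply the chain rule, so every y-derivative picks up a y' = dy/dx factor.

With everything moved to the left-hand side, differentiate term by term:
  d/dx[xy] = x·y' + y
  d/dx[-11] = 0

Separating the contributions that come from x directly and those that come through y:
  without y':      y
  multiplying y':  x

so (y) + (x)·y' = 0, and therefore
  dy/dx = -(y)/(x) = -y/x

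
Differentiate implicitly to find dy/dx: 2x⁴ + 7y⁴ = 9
Differentiate the relation implicitly: treat y = y(x) and apply the chain rule, so every y-derivative picks up a y' = dy/dx factor.

With everything moved to the left-hand side, differentiate term by term:
  d/dx[2x^4] = 8x^3
  d/dx[7y^4] = 28y^3·y'
  d/dx[-9] = 0

Separating the contributions that come from x directly and those that come through y:
  without y':      8x^3
  multiplying y':  28y^3

so (8x^3) + (28y^3)·y' = 0, and therefore
  dy/dx = -(8x^3)/(28y^3) = -2x^3/(7y^3)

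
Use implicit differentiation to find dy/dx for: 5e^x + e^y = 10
Differentiate both sides with respect to x, treating y as y(x). By the chain rule, any term containing y contributes a factor of y' = dy/dx when we differentiate it.

Move every term to one side and write the relation as F(x, y) = 0. Term by term,
  d/dx[5e^(x)] = 5e^(x)
  d/dx[e^(y)] = y'·e^(y)
  d/dx[-10] = 0

The pieces without y' make up ∂F/∂x and the coefficient of y' is ∂F/∂y:
  ∂F/∂x = 5e^(x),
  ∂F/∂y = e^(y).

Since d/dx[F] = ∂F/∂x + (∂F/∂y)·y' = 0, solve for y':
  (∂F/∂y)·y' = -∂F/∂x
  dy/dx = -(∂F/∂x)/(∂F/∂y) = -(5e^(x))/(e^(y)) = -5e^(x - y)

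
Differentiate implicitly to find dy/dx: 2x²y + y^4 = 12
Apply d/dx to both sides, remembering that y depends on x. Each occurrence of y therefore brings in a y' = dy/dx via the chain rule.

With F(x, y) equal to the left-hand side minus the right, differentiate F term by term:
  d/dx[2x^2y] = 2x^2·y' + 4xy
  d/dx[y^4] = 4y^3·y'
  d/dx[-12] = 0
Adding these up, d/dx[F] = 0 becomes
  (4xy) + (2x^2 + 4y^3)·y' = 0,
so isolating y',
  dy/dx = -(4xy)/(2x^2 + 4y^3) = -2xy/(x^2 + 2y^3)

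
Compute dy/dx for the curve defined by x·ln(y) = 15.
Take d/dx of both sides. Since y is implicitly a function of x, the chain rule attaches a y' = dy/dx factor whenever we differentiate through y.

Set F(x, y) = (left side) − (right side), so the curve is F = 0. Differentiating each term of F:
  d/dx[x·ln(y)] = x·y'/y + ln(y)
  d/dx[-15] = 0

Collecting, the y'-free part is the partial derivative in x and the y' coefficient is the partial derivative in y:
  ∂F/∂x = ln(y)
  ∂F/∂y = x/y

so d/dx[F(x, y(x))] = ∂F/∂x + (∂F/∂y)·y' = 0. Rearranging,
  dy/dx = -(∂F/∂x)/(∂F/∂y) = -(ln(y))/(x/y) = -y·ln(y)/x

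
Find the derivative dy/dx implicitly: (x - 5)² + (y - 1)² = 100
Apply d/dx to both sides, remembering that y depends on x. Each occurrence of y therefore brings in a y' = dy/dx via the chain rule.

With F(x, y) equal to the left-hand side minus the right, differentiate F term by term:
  d/dx[(x - 5)^2] = 2x - 10
  d/dx[(y - 1)^2] = 2·y'(y - 1)
  d/dx[-100] = 0
Adding these up, d/dx[F] = 0 becomes
  (2x - 10) + (2y - 2)·y' = 0,
so isolating y',
  dy/dx = -(2x - 10)/(2y - 2) = (5 - x)/(y - 1)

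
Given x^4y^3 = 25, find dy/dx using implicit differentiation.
Differentiate both sides with respect to x, treating y as y(x). By the chain rule, any term containing y contributes a factor of y' = dy/dx when we differentiate it.

Move every term to one side and write the relation as F(x, y) = 0. Term by term,
  d/dx[x^4y^3] = 3x^4y^2·y' + 4x^3y^3
  d/dx[-25] = 0

The pieces without y' make up ∂F/∂x and the coefficient of y' is ∂F/∂y:
  ∂F/∂x = 4x^3y^3,
  ∂F/∂y = 3x^4y^2.

Since d/dx[F] = ∂F/∂x + (∂F/∂y)·y' = 0, solve for y':
  (∂F/∂y)·y' = -∂F/∂x
  dy/dx = -(∂F/∂x)/(∂F/∂y) = -(4x^3y^3)/(3x^4y^2) = -4y/(3x)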